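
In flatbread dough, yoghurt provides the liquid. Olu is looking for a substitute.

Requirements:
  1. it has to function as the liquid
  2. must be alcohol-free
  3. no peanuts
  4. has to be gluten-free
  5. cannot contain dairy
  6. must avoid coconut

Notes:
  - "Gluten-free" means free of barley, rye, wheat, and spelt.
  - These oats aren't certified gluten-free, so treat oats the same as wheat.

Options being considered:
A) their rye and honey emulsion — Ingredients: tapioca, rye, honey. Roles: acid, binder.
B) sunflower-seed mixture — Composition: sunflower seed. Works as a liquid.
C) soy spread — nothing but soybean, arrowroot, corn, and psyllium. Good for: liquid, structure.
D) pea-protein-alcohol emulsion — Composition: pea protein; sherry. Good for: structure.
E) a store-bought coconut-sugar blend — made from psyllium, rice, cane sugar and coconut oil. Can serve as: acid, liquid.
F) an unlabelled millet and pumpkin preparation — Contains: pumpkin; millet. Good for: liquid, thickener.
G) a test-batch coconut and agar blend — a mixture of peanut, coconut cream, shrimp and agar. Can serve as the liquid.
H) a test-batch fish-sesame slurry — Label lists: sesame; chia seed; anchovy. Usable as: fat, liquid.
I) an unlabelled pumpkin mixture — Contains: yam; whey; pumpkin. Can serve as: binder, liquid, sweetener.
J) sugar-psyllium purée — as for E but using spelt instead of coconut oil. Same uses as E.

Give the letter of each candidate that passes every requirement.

B, C, F, H

A: not usable as a liquid; has rye, so not gluten-free — reject
B: gluten-free, no coconut — keep
C: works as a liquid, no peanut, no coconut — OK
D: not usable as a liquid; has sherry, so not alcohol-free — out
E: has coconut oil, so not coconut-free — out
F: nothing on the exclusion list — OK
G: has coconut cream, so not coconut-free; has peanut, so not peanut-free — no
H: only anchovy, sesame and chia seed; none excluded — keep
I: has whey, so not dairy-free — out
J: has spelt, so not gluten-free — no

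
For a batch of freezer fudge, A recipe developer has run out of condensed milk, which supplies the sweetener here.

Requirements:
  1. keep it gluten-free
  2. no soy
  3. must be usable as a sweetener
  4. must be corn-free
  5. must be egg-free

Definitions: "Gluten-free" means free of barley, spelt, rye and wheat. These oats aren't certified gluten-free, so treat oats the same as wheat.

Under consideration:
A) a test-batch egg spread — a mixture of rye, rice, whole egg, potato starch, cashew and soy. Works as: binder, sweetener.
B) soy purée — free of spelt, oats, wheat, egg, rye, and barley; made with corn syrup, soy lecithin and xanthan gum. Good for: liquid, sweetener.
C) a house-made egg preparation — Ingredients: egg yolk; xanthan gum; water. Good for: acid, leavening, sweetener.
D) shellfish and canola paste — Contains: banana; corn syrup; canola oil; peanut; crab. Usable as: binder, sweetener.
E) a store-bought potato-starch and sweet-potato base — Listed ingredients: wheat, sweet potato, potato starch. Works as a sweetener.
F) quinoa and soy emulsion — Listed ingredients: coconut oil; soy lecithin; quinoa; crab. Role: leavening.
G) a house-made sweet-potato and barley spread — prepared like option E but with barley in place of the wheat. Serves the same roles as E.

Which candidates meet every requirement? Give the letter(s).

A: has rye, so not gluten-free; has soy, so not soy-free (and 1 more) — reject
B: has soy lecithin, so not soy-free; has corn syrup, so not corn-free — no
C: has egg yolk, so not egg-free — out
D: has corn syrup, so not corn-free — out
E: has wheat, so not gluten-free — out
F: not usable as a sweetener; has soy lecithin, so not soy-free — reject
G: has barley, so not gluten-free — out

none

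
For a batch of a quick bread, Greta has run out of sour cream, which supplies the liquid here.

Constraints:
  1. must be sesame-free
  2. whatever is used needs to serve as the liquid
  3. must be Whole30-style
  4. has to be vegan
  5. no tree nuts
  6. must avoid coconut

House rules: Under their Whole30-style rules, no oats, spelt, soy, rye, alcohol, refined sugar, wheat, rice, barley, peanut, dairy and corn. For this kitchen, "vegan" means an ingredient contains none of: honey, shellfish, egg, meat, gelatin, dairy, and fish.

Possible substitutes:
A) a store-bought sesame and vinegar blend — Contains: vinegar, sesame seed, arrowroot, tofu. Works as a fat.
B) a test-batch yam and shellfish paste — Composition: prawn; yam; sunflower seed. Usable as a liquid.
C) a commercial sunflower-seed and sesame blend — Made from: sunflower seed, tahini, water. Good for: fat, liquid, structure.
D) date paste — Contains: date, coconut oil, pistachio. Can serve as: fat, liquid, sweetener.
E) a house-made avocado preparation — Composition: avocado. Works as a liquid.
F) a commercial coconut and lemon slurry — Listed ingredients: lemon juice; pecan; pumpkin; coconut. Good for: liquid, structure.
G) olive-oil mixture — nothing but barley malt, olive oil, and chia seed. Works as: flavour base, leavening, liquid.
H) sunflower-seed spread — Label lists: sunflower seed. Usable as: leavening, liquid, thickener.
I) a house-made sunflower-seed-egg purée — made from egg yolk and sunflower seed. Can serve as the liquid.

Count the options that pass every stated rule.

A: not usable as a liquid; has tofu, so not Whole30-style (and 1 more) — reject
B: has prawn, so not vegan — reject
C: has tahini, so not sesame-free — no
D: has pistachio, so not tree-nut-free; has coconut oil, so not coconut-free — reject
E: no coconut, no sesame — keep
F: has pecan, so not tree-nut-free; has coconut, so not coconut-free — out
G: has barley malt, so not Whole30-style — no
H: no tree nuts, vegan — valid
I: has egg yolk, so not vegan — reject

2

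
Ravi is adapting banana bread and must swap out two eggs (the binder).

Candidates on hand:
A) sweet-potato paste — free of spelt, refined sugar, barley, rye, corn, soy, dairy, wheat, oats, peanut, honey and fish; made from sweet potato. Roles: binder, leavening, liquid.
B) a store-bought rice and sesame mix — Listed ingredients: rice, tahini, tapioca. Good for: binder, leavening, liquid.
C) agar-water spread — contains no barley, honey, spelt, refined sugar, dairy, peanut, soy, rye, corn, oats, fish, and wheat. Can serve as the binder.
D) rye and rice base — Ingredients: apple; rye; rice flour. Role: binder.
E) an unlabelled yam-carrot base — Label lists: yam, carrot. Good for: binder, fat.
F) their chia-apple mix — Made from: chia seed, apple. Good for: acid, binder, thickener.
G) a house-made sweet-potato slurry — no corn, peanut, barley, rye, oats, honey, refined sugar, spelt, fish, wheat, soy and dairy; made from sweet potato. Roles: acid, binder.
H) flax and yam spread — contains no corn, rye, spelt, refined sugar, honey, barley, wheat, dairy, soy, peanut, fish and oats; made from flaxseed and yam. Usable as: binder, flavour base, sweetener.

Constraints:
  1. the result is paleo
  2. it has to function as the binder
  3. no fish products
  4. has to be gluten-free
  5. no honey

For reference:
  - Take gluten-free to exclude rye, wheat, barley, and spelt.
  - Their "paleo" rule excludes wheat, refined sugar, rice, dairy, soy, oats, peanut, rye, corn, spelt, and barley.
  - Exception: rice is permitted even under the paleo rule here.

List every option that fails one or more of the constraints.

D

A: every rule checks out — keep
B: rice is permitted under the paleo carve-out; nothing else excluded — keep
C: works as a binder, no honey, gluten-free — valid
D: has rye, so not gluten-free; has rye, so not paleo — reject
E: nothing on the exclusion list — OK
F: no fish, no honey — valid
G: no fish, paleo — keep
H: nothing on the exclusion list — keep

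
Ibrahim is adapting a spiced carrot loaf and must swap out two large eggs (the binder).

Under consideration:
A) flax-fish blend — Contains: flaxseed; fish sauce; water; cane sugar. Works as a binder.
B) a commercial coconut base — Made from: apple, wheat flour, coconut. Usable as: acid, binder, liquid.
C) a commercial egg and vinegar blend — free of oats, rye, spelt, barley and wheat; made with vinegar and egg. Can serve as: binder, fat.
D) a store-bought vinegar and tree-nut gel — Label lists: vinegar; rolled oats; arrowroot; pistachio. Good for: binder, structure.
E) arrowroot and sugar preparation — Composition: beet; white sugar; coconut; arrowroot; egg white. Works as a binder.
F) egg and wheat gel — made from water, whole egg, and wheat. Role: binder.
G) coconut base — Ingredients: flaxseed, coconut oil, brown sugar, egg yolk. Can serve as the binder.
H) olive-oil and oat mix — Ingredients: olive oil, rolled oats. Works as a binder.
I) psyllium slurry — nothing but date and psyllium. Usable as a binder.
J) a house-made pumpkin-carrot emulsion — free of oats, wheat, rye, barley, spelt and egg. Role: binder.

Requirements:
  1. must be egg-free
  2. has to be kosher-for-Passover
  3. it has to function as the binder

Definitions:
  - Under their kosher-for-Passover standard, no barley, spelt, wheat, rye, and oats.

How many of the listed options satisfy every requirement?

A: fish sauce and cane sugar etc. — none of it excluded — valid
B: has wheat flour, so not kosher-for-Passover — no
C: has egg, so not egg-free — no
D: has rolled oats, so not kosher-for-Passover — out
E: has egg white, so not egg-free — reject
F: has wheat, so not kosher-for-Passover; has whole egg, so not egg-free — no
G: has egg yolk, so not egg-free — reject
H: has rolled oats, so not kosher-for-Passover — out
I: kosher-for-Passover, no egg — keep
J: all constraints satisfied — keep

3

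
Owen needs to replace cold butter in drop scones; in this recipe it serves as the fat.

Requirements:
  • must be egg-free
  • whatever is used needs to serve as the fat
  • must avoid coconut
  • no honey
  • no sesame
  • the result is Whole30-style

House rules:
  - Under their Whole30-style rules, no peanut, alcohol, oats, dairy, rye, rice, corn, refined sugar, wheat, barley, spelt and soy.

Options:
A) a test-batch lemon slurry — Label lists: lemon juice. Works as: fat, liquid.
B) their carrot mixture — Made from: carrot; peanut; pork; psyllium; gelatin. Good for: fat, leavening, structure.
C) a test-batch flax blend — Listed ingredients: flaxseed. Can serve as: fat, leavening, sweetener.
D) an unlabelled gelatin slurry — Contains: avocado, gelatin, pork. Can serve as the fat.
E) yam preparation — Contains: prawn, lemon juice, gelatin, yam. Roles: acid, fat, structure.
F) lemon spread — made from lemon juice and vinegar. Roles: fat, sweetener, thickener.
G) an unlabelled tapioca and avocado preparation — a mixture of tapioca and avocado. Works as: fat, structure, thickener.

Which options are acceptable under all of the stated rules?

A, C, D, E, F, G

A: only lemon juice; none excluded — valid
B: has peanut, so not Whole30-style — out
C: works as a fat, Whole30-style, no honey — valid
D: only gelatin, pork, and avocado; none excluded — OK
E: gelatin and prawn etc. — none of it excluded — keep
F: every rule checks out — OK
G: only avocado and tapioca; none excluded — keep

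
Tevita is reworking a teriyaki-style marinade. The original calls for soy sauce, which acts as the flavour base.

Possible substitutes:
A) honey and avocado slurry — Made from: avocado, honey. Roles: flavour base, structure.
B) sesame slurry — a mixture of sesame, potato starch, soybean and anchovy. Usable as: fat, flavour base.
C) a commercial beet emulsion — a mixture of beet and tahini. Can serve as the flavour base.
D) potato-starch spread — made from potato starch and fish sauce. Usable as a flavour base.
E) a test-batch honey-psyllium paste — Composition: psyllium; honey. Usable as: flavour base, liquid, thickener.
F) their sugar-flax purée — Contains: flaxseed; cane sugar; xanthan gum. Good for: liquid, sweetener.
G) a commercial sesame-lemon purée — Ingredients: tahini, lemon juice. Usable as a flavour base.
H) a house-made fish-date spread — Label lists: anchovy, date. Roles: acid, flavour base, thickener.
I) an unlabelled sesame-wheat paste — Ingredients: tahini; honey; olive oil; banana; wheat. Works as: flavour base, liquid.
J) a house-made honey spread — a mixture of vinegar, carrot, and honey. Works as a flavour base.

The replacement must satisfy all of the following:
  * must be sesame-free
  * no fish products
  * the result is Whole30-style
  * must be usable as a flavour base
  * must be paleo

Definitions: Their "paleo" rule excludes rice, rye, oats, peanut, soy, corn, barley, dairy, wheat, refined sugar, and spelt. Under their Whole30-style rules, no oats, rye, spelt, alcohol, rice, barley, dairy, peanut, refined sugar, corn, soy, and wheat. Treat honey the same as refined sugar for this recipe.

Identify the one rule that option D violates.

usable as a flavour base: satisfied
paleo: satisfied
Whole30-style: satisfied
sesame-free: satisfied
fish-free: has fish sauce — fails

fish-free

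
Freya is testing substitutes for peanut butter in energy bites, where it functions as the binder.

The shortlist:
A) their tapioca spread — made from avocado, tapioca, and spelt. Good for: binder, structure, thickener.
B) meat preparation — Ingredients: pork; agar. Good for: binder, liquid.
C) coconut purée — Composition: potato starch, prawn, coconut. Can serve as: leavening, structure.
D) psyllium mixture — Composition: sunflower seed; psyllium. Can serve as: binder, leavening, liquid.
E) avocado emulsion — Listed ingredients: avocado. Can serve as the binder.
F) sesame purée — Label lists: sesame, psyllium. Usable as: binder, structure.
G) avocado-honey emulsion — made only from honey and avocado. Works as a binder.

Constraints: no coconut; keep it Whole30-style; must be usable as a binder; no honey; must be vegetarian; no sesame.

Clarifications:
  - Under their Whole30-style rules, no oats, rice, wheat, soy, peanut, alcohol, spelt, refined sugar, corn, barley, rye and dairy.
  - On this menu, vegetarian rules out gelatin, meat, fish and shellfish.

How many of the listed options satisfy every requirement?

A: has spelt, so not Whole30-style — reject
B: has pork, so not vegetarian — reject
C: not usable as a binder; has prawn, so not vegetarian (and 1 more) — reject
D: only sunflower seed and psyllium; none excluded — valid
E: works as a binder, no sesame, no honey — valid
F: has sesame, so not sesame-free — reject
G: has honey, so not honey-free — no

2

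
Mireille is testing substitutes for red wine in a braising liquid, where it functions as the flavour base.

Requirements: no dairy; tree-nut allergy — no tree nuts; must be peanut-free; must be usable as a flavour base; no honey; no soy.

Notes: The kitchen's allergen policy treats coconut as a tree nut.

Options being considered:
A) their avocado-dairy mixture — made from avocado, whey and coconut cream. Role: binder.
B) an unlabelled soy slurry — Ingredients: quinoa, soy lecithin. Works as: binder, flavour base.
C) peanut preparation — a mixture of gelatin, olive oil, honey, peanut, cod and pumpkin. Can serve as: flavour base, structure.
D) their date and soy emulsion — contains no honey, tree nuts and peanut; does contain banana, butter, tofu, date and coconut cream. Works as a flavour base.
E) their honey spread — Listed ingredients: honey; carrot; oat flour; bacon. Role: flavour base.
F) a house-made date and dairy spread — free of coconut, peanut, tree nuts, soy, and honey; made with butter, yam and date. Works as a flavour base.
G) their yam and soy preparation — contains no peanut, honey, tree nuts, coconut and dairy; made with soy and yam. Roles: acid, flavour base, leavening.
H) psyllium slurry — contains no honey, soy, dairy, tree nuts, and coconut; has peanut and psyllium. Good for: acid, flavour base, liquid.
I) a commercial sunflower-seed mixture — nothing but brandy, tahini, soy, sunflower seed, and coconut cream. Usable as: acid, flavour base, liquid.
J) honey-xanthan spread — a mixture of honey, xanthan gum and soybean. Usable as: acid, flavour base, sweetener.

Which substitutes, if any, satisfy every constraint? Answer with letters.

A: not usable as a flavour base; has whey, so not dairy-free (and 1 more) — out
B: has soy lecithin, so not soy-free — no
C: has peanut, so not peanut-free; has honey, so not honey-free — out
D: has butter, so not dairy-free; has tofu, so not soy-free (and 1 more) — no
E: has honey, so not honey-free — no
F: has butter, so not dairy-free — out
G: has soy, so not soy-free — no
H: has peanut, so not peanut-free — out
I: has soy, so not soy-free; has coconut cream, so not tree-nut-free — no
J: has soybean, so not soy-free; has honey, so not honey-free — out

none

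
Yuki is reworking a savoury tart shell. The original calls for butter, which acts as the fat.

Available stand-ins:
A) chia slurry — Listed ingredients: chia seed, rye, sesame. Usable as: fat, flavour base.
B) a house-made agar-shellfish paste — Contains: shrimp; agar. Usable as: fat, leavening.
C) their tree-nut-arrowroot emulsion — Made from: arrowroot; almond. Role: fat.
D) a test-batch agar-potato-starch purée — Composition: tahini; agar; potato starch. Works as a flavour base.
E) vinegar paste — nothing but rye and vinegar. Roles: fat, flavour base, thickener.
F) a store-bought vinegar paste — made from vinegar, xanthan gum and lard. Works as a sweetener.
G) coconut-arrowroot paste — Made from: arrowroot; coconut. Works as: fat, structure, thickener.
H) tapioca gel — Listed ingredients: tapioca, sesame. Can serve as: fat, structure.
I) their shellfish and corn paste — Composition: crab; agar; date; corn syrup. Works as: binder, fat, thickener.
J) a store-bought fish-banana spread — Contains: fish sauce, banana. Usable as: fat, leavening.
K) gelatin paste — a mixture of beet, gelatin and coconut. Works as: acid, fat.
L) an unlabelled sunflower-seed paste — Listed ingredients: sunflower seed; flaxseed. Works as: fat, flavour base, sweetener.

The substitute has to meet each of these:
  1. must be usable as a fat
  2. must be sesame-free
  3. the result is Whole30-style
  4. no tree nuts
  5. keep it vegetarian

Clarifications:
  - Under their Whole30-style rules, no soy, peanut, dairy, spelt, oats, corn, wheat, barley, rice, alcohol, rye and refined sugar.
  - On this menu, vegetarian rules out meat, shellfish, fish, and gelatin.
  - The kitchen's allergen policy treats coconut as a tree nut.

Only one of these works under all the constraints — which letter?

A: has rye, so not Whole30-style; has sesame, so not sesame-free — out
B: has shrimp, so not vegetarian — out
C: has almond, so not tree-nut-free — out
D: not usable as a fat; has tahini, so not sesame-free — out
E: has rye, so not Whole30-style — reject
F: not usable as a fat; has lard, so not vegetarian — reject
G: has coconut, so not tree-nut-free — out
H: has sesame, so not sesame-free — no
I: has corn syrup, so not Whole30-style; has crab, so not vegetarian — reject
J: has fish sauce, so not vegetarian — out
K: has gelatin, so not vegetarian; has coconut, so not tree-nut-free — reject
L: all constraints satisfied — valid

L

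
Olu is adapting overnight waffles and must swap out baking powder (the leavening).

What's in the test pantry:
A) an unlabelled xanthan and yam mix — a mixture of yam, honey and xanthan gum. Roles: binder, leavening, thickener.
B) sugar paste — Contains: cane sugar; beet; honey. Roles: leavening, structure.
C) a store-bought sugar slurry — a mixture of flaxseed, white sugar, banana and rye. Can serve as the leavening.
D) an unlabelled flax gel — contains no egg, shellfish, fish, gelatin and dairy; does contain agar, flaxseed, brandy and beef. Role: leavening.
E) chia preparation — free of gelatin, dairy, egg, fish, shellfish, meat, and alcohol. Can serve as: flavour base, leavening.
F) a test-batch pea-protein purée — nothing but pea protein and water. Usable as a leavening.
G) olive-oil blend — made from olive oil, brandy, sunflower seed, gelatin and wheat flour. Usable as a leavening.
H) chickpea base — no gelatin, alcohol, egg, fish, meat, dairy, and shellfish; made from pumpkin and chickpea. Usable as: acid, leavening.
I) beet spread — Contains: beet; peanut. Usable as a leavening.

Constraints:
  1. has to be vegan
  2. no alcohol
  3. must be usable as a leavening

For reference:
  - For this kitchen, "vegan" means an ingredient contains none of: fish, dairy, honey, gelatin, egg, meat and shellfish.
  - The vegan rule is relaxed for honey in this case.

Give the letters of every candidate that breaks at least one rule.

A: honey is permitted under the vegan carve-out; nothing else excluded — keep
B: honey is permitted under the vegan carve-out; nothing else excluded — valid
C: works as a leavening, no alcohol, vegan — keep
D: has beef, so not vegan; has brandy, so not alcohol-free — no
E: works as a leavening, vegan, no alcohol — keep
F: vegan, no alcohol — valid
G: has gelatin, so not vegan; has brandy, so not alcohol-free — reject
H: no alcohol, vegan — OK
I: only peanut and beet; none excluded — keep

D, G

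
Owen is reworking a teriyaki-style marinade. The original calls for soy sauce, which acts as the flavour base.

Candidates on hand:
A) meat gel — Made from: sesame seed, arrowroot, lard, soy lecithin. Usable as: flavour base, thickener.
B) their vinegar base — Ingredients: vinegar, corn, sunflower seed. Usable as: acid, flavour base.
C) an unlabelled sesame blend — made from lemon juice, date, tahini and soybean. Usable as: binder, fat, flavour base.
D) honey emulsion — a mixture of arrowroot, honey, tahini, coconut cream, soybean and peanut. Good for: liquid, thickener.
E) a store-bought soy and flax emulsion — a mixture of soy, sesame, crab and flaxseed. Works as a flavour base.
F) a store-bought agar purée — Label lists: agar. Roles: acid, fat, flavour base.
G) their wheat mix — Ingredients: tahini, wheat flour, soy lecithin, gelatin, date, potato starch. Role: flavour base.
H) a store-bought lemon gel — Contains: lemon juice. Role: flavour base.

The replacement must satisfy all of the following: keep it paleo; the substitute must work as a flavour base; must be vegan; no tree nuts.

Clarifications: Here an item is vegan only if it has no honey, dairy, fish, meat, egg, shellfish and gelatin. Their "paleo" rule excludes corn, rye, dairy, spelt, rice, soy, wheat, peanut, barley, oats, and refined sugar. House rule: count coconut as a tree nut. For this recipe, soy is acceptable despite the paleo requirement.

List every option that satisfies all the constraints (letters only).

C, F, H

A: has lard, so not vegan — no
B: has corn, so not paleo — reject
C: soy is permitted under the paleo carve-out; nothing else excluded — OK
D: not usable as a flavour base; has honey, so not vegan (and 2 more) — no
E: has crab, so not vegan — out
F: nothing on the exclusion list — OK
G: has gelatin, so not vegan; has wheat flour, so not paleo — out
H: only lemon juice; none excluded — OK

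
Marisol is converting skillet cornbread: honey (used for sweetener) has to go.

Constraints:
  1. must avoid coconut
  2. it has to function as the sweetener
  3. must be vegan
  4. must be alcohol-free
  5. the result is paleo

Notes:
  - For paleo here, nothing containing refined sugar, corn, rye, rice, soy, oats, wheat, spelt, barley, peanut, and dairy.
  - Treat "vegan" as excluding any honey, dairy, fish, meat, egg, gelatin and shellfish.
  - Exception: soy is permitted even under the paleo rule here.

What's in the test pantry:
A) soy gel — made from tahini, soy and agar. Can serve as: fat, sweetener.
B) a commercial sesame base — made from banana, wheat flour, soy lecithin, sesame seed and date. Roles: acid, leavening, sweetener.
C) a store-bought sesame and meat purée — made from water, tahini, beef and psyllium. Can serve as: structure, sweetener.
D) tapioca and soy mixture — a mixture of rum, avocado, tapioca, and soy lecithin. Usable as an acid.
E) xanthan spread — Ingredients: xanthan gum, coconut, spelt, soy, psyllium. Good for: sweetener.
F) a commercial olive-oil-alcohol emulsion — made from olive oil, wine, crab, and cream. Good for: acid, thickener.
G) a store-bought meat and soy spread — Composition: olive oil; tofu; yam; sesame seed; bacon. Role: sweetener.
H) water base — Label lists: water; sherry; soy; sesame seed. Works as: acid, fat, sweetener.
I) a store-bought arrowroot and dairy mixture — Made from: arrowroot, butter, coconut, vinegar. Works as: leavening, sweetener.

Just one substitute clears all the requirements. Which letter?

A

A: soy is permitted under the paleo carve-out; nothing else excluded — keep
B: has wheat flour, so not paleo — no
C: has beef, so not vegan — reject
D: not usable as a sweetener; has rum, so not alcohol-free — reject
E: has spelt, so not paleo; has coconut, so not coconut-free — out
F: not usable as a sweetener; has cream, so not paleo (and 2 more) — reject
G: has bacon, so not vegan — no
H: has sherry, so not alcohol-free — out
I: has butter, so not paleo; has butter, so not vegan (and 1 more) — no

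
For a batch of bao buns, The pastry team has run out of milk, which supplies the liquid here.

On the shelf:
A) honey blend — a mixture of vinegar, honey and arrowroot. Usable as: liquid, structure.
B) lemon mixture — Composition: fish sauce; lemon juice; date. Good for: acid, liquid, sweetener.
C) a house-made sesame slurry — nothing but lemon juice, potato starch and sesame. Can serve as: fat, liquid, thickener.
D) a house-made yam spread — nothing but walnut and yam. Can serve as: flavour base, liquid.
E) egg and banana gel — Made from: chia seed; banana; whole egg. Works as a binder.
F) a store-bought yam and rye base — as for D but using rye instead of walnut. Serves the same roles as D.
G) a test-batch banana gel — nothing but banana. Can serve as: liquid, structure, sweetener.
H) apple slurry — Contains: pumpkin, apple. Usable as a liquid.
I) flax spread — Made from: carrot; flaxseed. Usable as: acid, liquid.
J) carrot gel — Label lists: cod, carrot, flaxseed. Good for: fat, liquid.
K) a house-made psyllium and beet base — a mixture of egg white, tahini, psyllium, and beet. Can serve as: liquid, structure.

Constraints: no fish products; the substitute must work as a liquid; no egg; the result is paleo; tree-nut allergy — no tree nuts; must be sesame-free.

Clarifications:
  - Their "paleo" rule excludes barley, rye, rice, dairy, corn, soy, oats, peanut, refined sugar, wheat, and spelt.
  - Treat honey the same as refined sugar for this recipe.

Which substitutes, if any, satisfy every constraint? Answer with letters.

A: has honey, so not paleo — reject
B: has fish sauce, so not fish-free — no
C: has sesame, so not sesame-free — reject
D: has walnut, so not tree-nut-free — reject
E: not usable as a liquid; has whole egg, so not egg-free — reject
F: has rye, so not paleo — out
G: nothing on the exclusion list — valid
H: only pumpkin and apple; none excluded — keep
I: only carrot and flaxseed; none excluded — valid
J: has cod, so not fish-free — out
K: has tahini, so not sesame-free; has egg white, so not egg-free — out

G, H, I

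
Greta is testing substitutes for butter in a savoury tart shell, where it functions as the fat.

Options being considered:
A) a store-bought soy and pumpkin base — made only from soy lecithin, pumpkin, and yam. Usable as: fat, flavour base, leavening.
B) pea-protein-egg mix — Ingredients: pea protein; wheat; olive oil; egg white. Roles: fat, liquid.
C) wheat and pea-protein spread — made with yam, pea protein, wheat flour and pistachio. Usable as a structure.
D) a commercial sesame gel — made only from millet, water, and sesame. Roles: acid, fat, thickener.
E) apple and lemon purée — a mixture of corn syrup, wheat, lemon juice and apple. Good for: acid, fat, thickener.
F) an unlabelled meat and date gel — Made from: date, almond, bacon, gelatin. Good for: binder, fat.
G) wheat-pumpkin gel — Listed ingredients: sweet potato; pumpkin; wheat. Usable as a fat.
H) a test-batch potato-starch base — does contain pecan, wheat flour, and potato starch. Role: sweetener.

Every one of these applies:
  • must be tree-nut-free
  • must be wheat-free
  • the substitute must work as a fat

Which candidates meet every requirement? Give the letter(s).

A, D

A: works as a fat, no wheat, no tree nuts — OK
B: has wheat, so not wheat-free — out
C: not usable as a fat; has wheat flour, so not wheat-free (and 1 more) — out
D: works as a fat, no tree nuts, no wheat — OK
E: has wheat, so not wheat-free — out
F: has almond, so not tree-nut-free — no
G: has wheat, so not wheat-free — no
H: not usable as a fat; has wheat flour, so not wheat-free (and 1 more) — out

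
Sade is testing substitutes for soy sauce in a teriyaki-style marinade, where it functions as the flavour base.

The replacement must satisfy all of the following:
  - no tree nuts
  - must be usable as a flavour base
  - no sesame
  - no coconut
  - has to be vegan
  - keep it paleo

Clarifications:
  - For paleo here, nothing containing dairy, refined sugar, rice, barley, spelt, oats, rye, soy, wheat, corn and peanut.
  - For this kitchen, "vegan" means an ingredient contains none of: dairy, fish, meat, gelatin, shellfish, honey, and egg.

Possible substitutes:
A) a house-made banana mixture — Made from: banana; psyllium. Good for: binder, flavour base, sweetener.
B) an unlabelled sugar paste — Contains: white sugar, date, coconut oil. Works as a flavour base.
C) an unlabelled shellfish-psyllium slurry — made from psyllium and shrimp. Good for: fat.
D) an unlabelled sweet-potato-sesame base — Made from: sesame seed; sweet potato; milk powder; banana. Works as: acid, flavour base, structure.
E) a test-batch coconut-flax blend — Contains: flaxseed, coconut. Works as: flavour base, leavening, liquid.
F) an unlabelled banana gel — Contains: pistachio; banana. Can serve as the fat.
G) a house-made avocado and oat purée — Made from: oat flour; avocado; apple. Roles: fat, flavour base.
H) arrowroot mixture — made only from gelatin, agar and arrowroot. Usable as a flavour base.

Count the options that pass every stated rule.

A: only banana and psyllium; none excluded — keep
B: has white sugar, so not paleo; has coconut oil, so not coconut-free — out
C: not usable as a flavour base; has shrimp, so not vegan — no
D: has milk powder, so not paleo; has milk powder, so not vegan (and 1 more) — out
E: has coconut, so not coconut-free — out
F: not usable as a flavour base; has pistachio, so not tree-nut-free — no
G: has oat flour, so not paleo — no
H: has gelatin, so not vegan — no

1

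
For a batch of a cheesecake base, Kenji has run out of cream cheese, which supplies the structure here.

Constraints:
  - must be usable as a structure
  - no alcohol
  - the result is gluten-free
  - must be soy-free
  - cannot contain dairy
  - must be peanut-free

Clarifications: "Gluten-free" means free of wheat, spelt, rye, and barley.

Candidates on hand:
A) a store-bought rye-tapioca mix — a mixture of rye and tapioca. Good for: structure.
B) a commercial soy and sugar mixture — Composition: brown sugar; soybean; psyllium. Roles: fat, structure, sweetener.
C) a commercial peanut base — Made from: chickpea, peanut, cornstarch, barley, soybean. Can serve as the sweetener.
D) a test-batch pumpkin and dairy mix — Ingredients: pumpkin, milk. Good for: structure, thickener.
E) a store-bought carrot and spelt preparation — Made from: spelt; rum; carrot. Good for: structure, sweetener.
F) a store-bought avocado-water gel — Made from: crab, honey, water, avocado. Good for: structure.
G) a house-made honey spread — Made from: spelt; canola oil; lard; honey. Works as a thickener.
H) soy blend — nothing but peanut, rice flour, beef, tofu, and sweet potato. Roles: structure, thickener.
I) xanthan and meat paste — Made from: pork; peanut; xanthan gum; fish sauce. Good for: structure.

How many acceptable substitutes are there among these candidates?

1

A: has rye, so not gluten-free — reject
B: has soybean, so not soy-free — reject
C: not usable as a structure; has barley, so not gluten-free (and 2 more) — no
D: has milk, so not dairy-free — no
E: has spelt, so not gluten-free; has rum, so not alcohol-free — no
F: honey and crab etc. — none of it excluded — keep
G: not usable as a structure; has spelt, so not gluten-free — out
H: has tofu, so not soy-free; has peanut, so not peanut-free — no
I: has peanut, so not peanut-free — out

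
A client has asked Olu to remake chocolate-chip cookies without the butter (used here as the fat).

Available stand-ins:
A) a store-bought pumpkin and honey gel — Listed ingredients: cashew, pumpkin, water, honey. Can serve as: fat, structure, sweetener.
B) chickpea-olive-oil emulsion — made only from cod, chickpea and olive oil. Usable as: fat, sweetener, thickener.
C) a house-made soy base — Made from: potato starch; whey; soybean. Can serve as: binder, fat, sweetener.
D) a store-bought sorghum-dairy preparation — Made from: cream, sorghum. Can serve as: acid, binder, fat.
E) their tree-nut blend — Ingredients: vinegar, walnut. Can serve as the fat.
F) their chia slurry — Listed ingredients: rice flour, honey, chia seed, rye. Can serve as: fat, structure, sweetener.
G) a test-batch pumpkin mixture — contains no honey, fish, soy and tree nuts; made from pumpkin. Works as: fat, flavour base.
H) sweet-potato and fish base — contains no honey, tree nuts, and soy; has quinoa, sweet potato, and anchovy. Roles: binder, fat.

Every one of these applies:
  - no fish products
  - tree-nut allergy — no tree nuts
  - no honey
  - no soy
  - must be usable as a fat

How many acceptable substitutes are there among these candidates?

A: has honey, so not honey-free; has cashew, so not tree-nut-free — out
B: has cod, so not fish-free — out
C: has soybean, so not soy-free — no
D: all constraints satisfied — keep
E: has walnut, so not tree-nut-free — no
F: has honey, so not honey-free — no
G: no honey, no tree nuts — OK
H: has anchovy, so not fish-free — reject

2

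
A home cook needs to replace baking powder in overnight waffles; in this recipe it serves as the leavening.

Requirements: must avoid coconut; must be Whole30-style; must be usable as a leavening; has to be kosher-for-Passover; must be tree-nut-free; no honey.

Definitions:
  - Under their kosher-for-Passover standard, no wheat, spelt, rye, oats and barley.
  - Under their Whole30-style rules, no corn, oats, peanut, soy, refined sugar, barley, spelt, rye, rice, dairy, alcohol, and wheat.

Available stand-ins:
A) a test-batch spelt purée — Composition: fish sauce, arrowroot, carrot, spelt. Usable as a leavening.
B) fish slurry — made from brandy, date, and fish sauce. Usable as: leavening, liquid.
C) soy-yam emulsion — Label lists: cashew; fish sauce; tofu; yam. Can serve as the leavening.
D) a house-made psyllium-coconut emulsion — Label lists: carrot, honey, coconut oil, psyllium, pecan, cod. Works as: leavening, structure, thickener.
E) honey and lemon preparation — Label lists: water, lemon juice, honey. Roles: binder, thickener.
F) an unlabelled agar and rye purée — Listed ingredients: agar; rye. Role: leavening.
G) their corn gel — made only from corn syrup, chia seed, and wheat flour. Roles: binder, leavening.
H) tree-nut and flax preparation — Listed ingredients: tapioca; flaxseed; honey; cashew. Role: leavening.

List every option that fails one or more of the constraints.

A: has spelt, so not kosher-for-Passover; has spelt, so not Whole30-style — no
B: has brandy, so not Whole30-style — out
C: has tofu, so not Whole30-style; has cashew, so not tree-nut-free — out
D: has pecan, so not tree-nut-free; has coconut oil, so not coconut-free (and 1 more) — reject
E: not usable as a leavening; has honey, so not honey-free — reject
F: has rye, so not kosher-for-Passover; has rye, so not Whole30-style — no
G: has wheat flour, so not kosher-for-Passover; has corn syrup, so not Whole30-style — out
H: has cashew, so not tree-nut-free; has honey, so not honey-free — no

A, B, C, D, E, F, G, H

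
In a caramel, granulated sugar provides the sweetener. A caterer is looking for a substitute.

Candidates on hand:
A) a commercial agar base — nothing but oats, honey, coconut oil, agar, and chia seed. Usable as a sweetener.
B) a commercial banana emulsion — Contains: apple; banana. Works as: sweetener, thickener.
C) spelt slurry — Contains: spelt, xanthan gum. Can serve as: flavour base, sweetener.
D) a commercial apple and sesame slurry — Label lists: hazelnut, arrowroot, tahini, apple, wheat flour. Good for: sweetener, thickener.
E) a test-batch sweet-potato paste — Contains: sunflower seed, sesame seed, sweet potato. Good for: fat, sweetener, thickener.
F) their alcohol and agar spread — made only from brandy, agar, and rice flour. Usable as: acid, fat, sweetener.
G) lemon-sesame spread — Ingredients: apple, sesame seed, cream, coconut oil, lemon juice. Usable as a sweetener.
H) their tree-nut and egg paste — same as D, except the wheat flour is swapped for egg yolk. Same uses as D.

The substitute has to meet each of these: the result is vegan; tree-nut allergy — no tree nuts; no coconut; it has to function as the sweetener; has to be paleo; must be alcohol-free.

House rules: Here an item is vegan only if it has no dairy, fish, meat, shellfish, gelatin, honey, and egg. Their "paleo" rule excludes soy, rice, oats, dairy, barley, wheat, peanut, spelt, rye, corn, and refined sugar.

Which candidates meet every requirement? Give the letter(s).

B, E

A: has honey, so not vegan; has oats, so not paleo (and 1 more) — no
B: all constraints satisfied — OK
C: has spelt, so not paleo — no
D: has wheat flour, so not paleo; has hazelnut, so not tree-nut-free — out
E: nothing on the exclusion list — keep
F: has rice flour, so not paleo; has brandy, so not alcohol-free — reject
G: has cream, so not vegan; has cream, so not paleo (and 1 more) — out
H: has egg yolk, so not vegan; has hazelnut, so not tree-nut-free — reject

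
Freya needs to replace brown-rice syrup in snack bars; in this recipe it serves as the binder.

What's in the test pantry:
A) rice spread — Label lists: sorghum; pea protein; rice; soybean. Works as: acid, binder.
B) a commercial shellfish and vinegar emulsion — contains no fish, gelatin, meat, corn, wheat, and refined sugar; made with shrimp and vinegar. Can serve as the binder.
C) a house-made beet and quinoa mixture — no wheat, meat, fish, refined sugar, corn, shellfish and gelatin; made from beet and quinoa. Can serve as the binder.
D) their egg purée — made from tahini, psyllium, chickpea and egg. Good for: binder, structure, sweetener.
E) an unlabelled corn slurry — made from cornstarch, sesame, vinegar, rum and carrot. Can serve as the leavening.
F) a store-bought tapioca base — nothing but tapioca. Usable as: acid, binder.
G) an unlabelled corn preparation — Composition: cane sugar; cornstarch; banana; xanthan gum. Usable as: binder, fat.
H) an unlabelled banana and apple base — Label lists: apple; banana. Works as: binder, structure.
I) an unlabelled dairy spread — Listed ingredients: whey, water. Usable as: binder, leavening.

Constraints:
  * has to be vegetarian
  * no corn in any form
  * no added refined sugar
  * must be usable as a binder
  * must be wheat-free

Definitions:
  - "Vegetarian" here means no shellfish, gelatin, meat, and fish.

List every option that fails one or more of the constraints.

B, E, G

A: rice and soybean etc. — none of it excluded — OK
B: has shrimp, so not vegetarian — no
C: every rule checks out — OK
D: vegetarian, no wheat — OK
E: not usable as a binder; has cornstarch, so not corn-free — reject
F: only tapioca; none excluded — keep
G: has cornstarch, so not corn-free; has cane sugar, so not no-added-sugar — out
H: works as a binder, vegetarian, no refined sugar — keep
I: every rule checks out — valid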